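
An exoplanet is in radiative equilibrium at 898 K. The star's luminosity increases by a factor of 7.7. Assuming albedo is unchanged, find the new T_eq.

T_eq ≈ 1500 K

T_eq ∝ L^(1/4) · d^(−1/2).
T′ = 898 × 7.7^(1/4) = 1500 K.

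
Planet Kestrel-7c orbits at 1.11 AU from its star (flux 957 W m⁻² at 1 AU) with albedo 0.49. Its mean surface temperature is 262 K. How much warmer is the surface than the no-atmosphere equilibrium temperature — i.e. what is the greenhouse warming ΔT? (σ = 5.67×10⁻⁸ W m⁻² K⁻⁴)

S = 957/1.11² = 776.7 W m⁻².
T_eq = [S(1−A)/(4σ)]^(1/4) = [776.7×0.51/(4×5.67×10⁻⁸)]^(1/4) = 204.4 K.
ΔT = T_surf − T_eq = 262 − 204.4.

ΔT ≈ 57.6 K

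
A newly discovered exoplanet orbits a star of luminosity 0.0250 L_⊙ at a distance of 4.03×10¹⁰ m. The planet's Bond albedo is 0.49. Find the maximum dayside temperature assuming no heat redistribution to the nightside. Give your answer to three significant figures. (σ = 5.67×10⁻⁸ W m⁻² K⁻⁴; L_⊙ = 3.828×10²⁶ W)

L = 0.0250 × 3.828×10²⁶ = 9.57×10²⁴ W.
Flux: S = L/(4πd²) = 9.57×10²⁴/(4π×(4.03×10¹⁰)²) = 469 W m⁻².
With no redistribution each surface element balances locally: S(1−A) = σT⁴.
T = [469 × 0.51 / 5.67×10⁻⁸]^(1/4) = (4.22×10⁹)^(1/4) = 255 K.

T_ss ≈ 255 K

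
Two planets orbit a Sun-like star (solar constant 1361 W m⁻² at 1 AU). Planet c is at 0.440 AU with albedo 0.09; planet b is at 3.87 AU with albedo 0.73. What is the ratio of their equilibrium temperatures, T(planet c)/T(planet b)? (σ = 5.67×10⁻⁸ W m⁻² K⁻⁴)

T_eq = [S₀(1−A)/(4σd²)]^(1/4), so T ∝ (1−A)^(1/4) / √d.
T₁ = [1361×0.91/(4×5.67×10⁻⁸×0.440²)]^(1/4) = 409.81 K.
T₂ = [1361×0.27/(4×5.67×10⁻⁸×3.87²)]^(1/4) = 101.99 K.

T₁/T₂ ≈ 4.018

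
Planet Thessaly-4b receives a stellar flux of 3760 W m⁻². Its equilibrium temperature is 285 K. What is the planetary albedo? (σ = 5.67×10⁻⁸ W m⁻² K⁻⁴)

From T_eq⁴ = S(1−A)/(4σ): 1−A = 4σT_eq⁴/S.
1−A = 4 × 5.67×10⁻⁸ × (285)⁴ / 3760 = 0.398.

A ≈ 0.60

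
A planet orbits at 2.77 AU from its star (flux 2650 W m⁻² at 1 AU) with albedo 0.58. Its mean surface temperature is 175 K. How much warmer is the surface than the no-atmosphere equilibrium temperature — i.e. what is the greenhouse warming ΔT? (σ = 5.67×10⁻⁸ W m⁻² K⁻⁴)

ΔT ≈ 16.0 K

S = 2650/2.77² = 345.4 W m⁻².
T_eq = [S(1−A)/(4σ)]^(1/4) = [345.4×0.42/(4×5.67×10⁻⁸)]^(1/4) = 159.0 K.
ΔT = T_surf − T_eq = 175 − 159.0.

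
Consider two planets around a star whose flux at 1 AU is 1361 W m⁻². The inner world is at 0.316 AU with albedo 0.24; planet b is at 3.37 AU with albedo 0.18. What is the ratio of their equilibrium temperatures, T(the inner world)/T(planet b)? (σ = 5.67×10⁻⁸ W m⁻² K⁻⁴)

T_eq = [S₀(1−A)/(4σd²)]^(1/4), so T ∝ (1−A)^(1/4) / √d.
T₁ = [1361×0.76/(4×5.67×10⁻⁸×0.316²)]^(1/4) = 462.29 K.
T₂ = [1361×0.82/(4×5.67×10⁻⁸×3.37²)]^(1/4) = 144.28 K.

T₁/T₂ ≈ 3.204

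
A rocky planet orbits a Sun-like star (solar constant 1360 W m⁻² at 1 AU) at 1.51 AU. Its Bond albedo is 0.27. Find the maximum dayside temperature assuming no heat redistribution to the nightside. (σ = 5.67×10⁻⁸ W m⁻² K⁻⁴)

Flux at 1.51 AU: S = 1360/1.51² = 596 W m⁻².
With no redistribution each surface element balances locally: S(1−A) = σT⁴.
T = [596 × 0.73 / 5.67×10⁻⁸]^(1/4) = (7.68×10⁹)^(1/4) = 296 K.

T_ss ≈ 296 K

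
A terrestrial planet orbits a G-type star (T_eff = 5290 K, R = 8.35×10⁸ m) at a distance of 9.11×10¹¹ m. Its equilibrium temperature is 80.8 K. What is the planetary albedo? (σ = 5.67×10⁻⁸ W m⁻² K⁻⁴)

A ≈ 0.74

L = 4πR_⋆²σT_⋆⁴ = 4π(8.35×10⁸)² × 5.67×10⁻⁸ × (5290)⁴ = 3.89×10²⁶ W.
S = L/(4πd²) = 37.3 W m⁻².
From T_eq⁴ = S(1−A)/(4σ): 1−A = 4σT_eq⁴/S.
1−A = 4 × 5.67×10⁻⁸ × (80.8)⁴ / 37.3 = 0.259.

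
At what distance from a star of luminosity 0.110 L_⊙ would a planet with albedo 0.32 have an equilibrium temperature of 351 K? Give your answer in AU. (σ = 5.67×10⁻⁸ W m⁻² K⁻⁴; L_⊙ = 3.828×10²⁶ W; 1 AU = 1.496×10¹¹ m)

d ≈ 0.172 AU

L = 0.110 × 3.828×10²⁶ = 4.21×10²⁵ W.
From T_eq⁴ = L(1−A)/(16πσd²): d = √[L(1−A)/(16πσT_eq⁴)].
d = √[4.21×10²⁵ × 0.68 / (16π × 5.67×10⁻⁸ × (351)⁴)] = 2.57×10¹⁰ m = 0.172 AU.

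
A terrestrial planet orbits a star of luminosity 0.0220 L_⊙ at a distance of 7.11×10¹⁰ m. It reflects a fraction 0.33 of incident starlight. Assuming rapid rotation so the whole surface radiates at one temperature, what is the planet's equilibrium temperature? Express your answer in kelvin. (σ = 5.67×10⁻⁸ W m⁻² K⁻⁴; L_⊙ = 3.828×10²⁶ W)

T_eq ≈ 141 K

L = 0.0220 × 3.828×10²⁶ = 8.42×10²⁴ W.
Flux: S = L/(4πd²) = 8.42×10²⁴/(4π×(7.11×10¹⁰)²) = 133 W m⁻².
Energy balance: absorbed = emitted ⇒ πR²·S(1−A) = 4πR²·σT_eq⁴, so T_eq⁴ = S(1−A)/(4σ).
T_eq = [133 × 0.67 / (4 × 5.67×10⁻⁸)]^(1/4) = (3.92×10⁸)^(1/4) = 141 K.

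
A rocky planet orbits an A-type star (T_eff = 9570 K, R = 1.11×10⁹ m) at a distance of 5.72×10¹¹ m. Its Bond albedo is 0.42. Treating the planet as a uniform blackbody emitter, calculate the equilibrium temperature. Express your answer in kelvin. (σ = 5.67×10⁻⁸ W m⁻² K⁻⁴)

T_eq ≈ 260 K

L = 4πR_⋆²σT_⋆⁴ = 4π(1.11×10⁹)² × 5.67×10⁻⁸ × (9570)⁴ = 7.36×10²⁷ W.
S = L/(4πd²) = 1790 W m⁻².
Energy balance: absorbed = emitted ⇒ πR²·S(1−A) = 4πR²·σT_eq⁴, so T_eq⁴ = S(1−A)/(4σ).
T_eq = [1790 × 0.58 / (4 × 5.67×10⁻⁸)]^(1/4) = (4.58×10⁹)^(1/4) = 260 K.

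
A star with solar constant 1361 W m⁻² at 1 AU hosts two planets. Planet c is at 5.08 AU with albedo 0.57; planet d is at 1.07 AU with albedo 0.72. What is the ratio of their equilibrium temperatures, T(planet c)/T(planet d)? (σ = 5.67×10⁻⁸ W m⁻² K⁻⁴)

T₁/T₂ ≈ 0.511

T_eq = [S₀(1−A)/(4σd²)]^(1/4), so T ∝ (1−A)^(1/4) / √d.
T₁ = [1361×0.43/(4×5.67×10⁻⁸×5.08²)]^(1/4) = 100.00 K.
T₂ = [1361×0.28/(4×5.67×10⁻⁸×1.07²)]^(1/4) = 195.73 K.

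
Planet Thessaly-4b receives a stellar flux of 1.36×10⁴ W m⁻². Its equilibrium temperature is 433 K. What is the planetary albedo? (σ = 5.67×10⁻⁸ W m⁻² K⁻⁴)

A ≈ 0.41

From T_eq⁴ = S(1−A)/(4σ): 1−A = 4σT_eq⁴/S.
1−A = 4 × 5.67×10⁻⁸ × (433)⁴ / 1.36×10⁴ = 0.586.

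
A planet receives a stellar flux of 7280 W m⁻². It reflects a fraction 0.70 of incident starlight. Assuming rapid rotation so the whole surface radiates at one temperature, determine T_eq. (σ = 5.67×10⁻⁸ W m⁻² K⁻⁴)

T_eq ≈ 313 K

Energy balance: absorbed = emitted ⇒ πR²·S(1−A) = 4πR²·σT_eq⁴, so T_eq⁴ = S(1−A)/(4σ).
T_eq = [7280 × 0.30 / (4 × 5.67×10⁻⁸)]^(1/4) = (9.63×10⁹)^(1/4) = 313 K.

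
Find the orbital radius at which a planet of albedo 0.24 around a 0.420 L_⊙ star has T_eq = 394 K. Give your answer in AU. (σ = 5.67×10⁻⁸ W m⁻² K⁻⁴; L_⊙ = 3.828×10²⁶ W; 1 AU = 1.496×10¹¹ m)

d ≈ 0.282 AU

L = 0.420 × 3.828×10²⁶ = 1.61×10²⁶ W.
From T_eq⁴ = L(1−A)/(16πσd²): d = √[L(1−A)/(16πσT_eq⁴)].
d = √[1.61×10²⁶ × 0.76 / (16π × 5.67×10⁻⁸ × (394)⁴)] = 4.22×10¹⁰ m = 0.282 AU.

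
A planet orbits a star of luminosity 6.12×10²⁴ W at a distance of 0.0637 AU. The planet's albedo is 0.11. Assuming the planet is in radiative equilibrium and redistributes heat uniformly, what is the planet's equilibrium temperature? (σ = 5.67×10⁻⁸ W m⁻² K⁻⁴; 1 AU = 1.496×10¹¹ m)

T_eq ≈ 381 K

d = 0.0637 AU = 9.53×10⁹ m.
Flux: S = L/(4πd²) = 6.12×10²⁴/(4π×(9.53×10⁹)²) = 5360 W m⁻².
Energy balance: absorbed = emitted ⇒ πR²·S(1−A) = 4πR²·σT_eq⁴, so T_eq⁴ = S(1−A)/(4σ).
T_eq = [5360 × 0.89 / (4 × 5.67×10⁻⁸)]^(1/4) = (2.10×10¹⁰)^(1/4) = 381 K.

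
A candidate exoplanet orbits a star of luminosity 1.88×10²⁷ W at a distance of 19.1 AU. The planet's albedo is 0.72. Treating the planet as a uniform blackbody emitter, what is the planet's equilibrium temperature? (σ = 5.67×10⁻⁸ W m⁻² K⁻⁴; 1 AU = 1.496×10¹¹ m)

d = 19.1 AU = 2.86×10¹² m.
Flux: S = L/(4πd²) = 1.88×10²⁷/(4π×(2.86×10¹²)²) = 18.3 W m⁻².
Energy balance: absorbed = emitted ⇒ πR²·S(1−A) = 4πR²·σT_eq⁴, so T_eq⁴ = S(1−A)/(4σ).
T_eq = [18.3 × 0.28 / (4 × 5.67×10⁻⁸)]^(1/4) = (2.26×10⁷)^(1/4) = 69.0 K.

T_eq ≈ 69.0 K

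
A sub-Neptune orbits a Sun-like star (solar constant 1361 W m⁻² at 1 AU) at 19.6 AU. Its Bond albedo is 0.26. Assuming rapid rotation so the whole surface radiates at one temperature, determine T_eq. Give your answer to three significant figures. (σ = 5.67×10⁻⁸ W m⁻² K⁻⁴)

Flux at 19.6 AU: S = 1361/19.6² = 3.54 W m⁻².
Energy balance: absorbed = emitted ⇒ πR²·S(1−A) = 4πR²·σT_eq⁴, so T_eq⁴ = S(1−A)/(4σ).
T_eq = [3.54 × 0.74 / (4 × 5.67×10⁻⁸)]^(1/4) = (1.16×10⁷)^(1/4) = 58.3 K.

T_eq ≈ 58.3 K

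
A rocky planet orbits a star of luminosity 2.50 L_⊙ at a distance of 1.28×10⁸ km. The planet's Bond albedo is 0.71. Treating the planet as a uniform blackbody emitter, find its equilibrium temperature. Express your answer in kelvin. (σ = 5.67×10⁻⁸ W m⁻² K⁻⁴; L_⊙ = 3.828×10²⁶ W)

d = 1.28×10⁸ km = 1.28×10¹¹ m.
L = 2.50 × 3.828×10²⁶ = 9.57×10²⁶ W.
Flux: S = L/(4πd²) = 9.57×10²⁶/(4π×(1.28×10¹¹)²) = 4650 W m⁻².
Energy balance: absorbed = emitted ⇒ πR²·S(1−A) = 4πR²·σT_eq⁴, so T_eq⁴ = S(1−A)/(4σ).
T_eq = [4650 × 0.29 / (4 × 5.67×10⁻⁸)]^(1/4) = (5.94×10⁹)^(1/4) = 278 K.

T_eq ≈ 278 K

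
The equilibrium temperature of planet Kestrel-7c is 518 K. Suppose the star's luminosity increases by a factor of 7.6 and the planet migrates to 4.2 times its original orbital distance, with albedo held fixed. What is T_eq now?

T_eq ≈ 420 K

T_eq ∝ L^(1/4) · d^(−1/2).
T′ = 518 × 7.6^(1/4) / 4.2^(1/2) = 420 K.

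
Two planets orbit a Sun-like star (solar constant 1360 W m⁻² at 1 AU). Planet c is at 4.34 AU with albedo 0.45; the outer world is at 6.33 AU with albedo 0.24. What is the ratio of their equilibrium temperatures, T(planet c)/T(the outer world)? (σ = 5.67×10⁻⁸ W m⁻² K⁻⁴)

T_eq = [S₀(1−A)/(4σd²)]^(1/4), so T ∝ (1−A)^(1/4) / √d.
T₁ = [1360×0.55/(4×5.67×10⁻⁸×4.34²)]^(1/4) = 115.03 K.
T₂ = [1360×0.76/(4×5.67×10⁻⁸×6.33²)]^(1/4) = 103.27 K.

T₁/T₂ ≈ 1.114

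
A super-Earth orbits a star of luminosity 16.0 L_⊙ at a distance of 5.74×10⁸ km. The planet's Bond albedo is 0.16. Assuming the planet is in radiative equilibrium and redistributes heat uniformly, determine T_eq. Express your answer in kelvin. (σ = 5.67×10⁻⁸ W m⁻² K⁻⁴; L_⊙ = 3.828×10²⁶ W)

T_eq ≈ 272 K

d = 5.74×10⁸ km = 5.74×10¹¹ m.
L = 16.0 × 3.828×10²⁶ = 6.12×10²⁷ W.
Flux: S = L/(4πd²) = 6.12×10²⁷/(4π×(5.74×10¹¹)²) = 1480 W m⁻².
Energy balance: absorbed = emitted ⇒ πR²·S(1−A) = 4πR²·σT_eq⁴, so T_eq⁴ = S(1−A)/(4σ).
T_eq = [1480 × 0.84 / (4 × 5.67×10⁻⁸)]^(1/4) = (5.48×10⁹)^(1/4) = 272 K.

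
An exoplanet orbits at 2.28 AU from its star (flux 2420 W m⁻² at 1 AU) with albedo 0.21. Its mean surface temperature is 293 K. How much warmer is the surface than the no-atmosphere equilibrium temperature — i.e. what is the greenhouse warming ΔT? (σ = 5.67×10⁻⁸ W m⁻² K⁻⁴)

S = 2420/2.28² = 465.5 W m⁻².
T_eq = [S(1−A)/(4σ)]^(1/4) = [465.5×0.79/(4×5.67×10⁻⁸)]^(1/4) = 200.7 K.
ΔT = T_surf − T_eq = 293 − 200.7.

ΔT ≈ 92.3 K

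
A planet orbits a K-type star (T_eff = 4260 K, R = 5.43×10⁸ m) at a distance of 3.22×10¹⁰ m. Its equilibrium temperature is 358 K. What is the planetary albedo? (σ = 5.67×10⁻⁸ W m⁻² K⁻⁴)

L = 4πR_⋆²σT_⋆⁴ = 4π(5.43×10⁸)² × 5.67×10⁻⁸ × (4260)⁴ = 6.92×10²⁵ W.
S = L/(4πd²) = 5310 W m⁻².
From T_eq⁴ = S(1−A)/(4σ): 1−A = 4σT_eq⁴/S.
1−A = 4 × 5.67×10⁻⁸ × (358)⁴ / 5310 = 0.702.

A ≈ 0.30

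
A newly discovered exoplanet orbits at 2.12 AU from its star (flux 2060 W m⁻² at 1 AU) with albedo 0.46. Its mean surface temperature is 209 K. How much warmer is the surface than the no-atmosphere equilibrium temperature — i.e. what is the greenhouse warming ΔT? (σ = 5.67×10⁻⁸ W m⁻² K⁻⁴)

S = 2060/2.12² = 458.3 W m⁻².
T_eq = [S(1−A)/(4σ)]^(1/4) = [458.3×0.54/(4×5.67×10⁻⁸)]^(1/4) = 181.8 K.
ΔT = T_surf − T_eq = 209 − 181.8.

ΔT ≈ 27.2 K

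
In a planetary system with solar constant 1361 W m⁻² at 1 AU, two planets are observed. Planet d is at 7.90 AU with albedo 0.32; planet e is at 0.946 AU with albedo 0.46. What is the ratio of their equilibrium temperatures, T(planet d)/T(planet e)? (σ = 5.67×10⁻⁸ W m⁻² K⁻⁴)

T_eq = [S₀(1−A)/(4σd²)]^(1/4), so T ∝ (1−A)^(1/4) / √d.
T₁ = [1361×0.68/(4×5.67×10⁻⁸×7.90²)]^(1/4) = 89.92 K.
T₂ = [1361×0.54/(4×5.67×10⁻⁸×0.946²)]^(1/4) = 245.31 K.

T₁/T₂ ≈ 0.367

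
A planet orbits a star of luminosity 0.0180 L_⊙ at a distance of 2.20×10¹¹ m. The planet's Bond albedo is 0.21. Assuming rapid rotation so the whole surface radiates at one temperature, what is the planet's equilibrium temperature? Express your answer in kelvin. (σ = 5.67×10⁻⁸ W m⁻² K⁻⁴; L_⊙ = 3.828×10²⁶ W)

L = 0.0180 × 3.828×10²⁶ = 6.89×10²⁴ W.
Flux: S = L/(4πd²) = 6.89×10²⁴/(4π×(2.20×10¹¹)²) = 11.3 W m⁻².
Energy balance: absorbed = emitted ⇒ πR²·S(1−A) = 4πR²·σT_eq⁴, so T_eq⁴ = S(1−A)/(4σ).
T_eq = [11.3 × 0.79 / (4 × 5.67×10⁻⁸)]^(1/4) = (3.95×10⁷)^(1/4) = 79.3 K.

T_eq ≈ 79.3 K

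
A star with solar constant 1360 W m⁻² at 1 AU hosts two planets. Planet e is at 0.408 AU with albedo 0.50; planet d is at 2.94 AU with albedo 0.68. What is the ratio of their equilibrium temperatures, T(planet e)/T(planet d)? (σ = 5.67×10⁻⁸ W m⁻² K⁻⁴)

T_eq = [S₀(1−A)/(4σd²)]^(1/4), so T ∝ (1−A)^(1/4) / √d.
T₁ = [1360×0.50/(4×5.67×10⁻⁸×0.408²)]^(1/4) = 366.34 K.
T₂ = [1360×0.32/(4×5.67×10⁻⁸×2.94²)]^(1/4) = 122.06 K.

T₁/T₂ ≈ 3.001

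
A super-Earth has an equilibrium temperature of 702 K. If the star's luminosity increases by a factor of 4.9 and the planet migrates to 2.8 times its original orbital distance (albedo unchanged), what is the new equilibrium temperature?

T_eq ≈ 624 K

T_eq ∝ L^(1/4) · d^(−1/2).
T′ = 702 × 4.9^(1/4) / 2.8^(1/2) = 624 K.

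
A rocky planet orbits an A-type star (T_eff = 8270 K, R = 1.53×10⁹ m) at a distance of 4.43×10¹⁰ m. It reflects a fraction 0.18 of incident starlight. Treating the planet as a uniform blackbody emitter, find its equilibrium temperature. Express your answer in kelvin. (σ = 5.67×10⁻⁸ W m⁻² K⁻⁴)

L = 4πR_⋆²σT_⋆⁴ = 4π(1.53×10⁹)² × 5.67×10⁻⁸ × (8270)⁴ = 7.80×10²⁷ W.
S = L/(4πd²) = 3.16×10⁵ W m⁻².
Energy balance: absorbed = emitted ⇒ πR²·S(1−A) = 4πR²·σT_eq⁴, so T_eq⁴ = S(1−A)/(4σ).
T_eq = [3.16×10⁵ × 0.82 / (4 × 5.67×10⁻⁸)]^(1/4) = (1.14×10¹²)^(1/4) = 1030 K.

T_eq ≈ 1030 K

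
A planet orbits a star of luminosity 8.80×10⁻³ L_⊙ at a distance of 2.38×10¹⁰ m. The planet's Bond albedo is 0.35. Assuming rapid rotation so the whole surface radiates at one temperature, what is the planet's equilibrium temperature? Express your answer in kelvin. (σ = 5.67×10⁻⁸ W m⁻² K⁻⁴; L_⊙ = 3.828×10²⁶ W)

T_eq ≈ 192 K

L = 8.80×10⁻³ × 3.828×10²⁶ = 3.37×10²⁴ W.
Flux: S = L/(4πd²) = 3.37×10²⁴/(4π×(2.38×10¹⁰)²) = 473 W m⁻².
Energy balance: absorbed = emitted ⇒ πR²·S(1−A) = 4πR²·σT_eq⁴, so T_eq⁴ = S(1−A)/(4σ).
T_eq = [473 × 0.65 / (4 × 5.67×10⁻⁸)]^(1/4) = (1.36×10⁹)^(1/4) = 192 K.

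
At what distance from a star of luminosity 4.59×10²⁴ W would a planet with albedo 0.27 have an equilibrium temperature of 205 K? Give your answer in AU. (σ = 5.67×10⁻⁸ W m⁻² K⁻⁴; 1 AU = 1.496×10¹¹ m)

d ≈ 0.172 AU

From T_eq⁴ = L(1−A)/(16πσd²): d = √[L(1−A)/(16πσT_eq⁴)].
d = √[4.59×10²⁴ × 0.73 / (16π × 5.67×10⁻⁸ × (205)⁴)] = 2.58×10¹⁰ m = 0.172 AU.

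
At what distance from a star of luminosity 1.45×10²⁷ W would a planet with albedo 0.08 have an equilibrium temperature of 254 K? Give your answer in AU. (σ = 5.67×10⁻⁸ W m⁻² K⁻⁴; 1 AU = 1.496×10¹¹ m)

From T_eq⁴ = L(1−A)/(16πσd²): d = √[L(1−A)/(16πσT_eq⁴)].
d = √[1.45×10²⁷ × 0.92 / (16π × 5.67×10⁻⁸ × (254)⁴)] = 3.35×10¹¹ m = 2.24 AU.

d ≈ 2.24 AU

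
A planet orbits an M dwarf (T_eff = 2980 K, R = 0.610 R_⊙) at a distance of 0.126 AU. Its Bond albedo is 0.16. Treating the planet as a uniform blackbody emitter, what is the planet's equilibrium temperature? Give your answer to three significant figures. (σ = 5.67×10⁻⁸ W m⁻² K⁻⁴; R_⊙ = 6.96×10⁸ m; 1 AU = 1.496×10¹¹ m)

R_⋆ = 0.610 × 6.96×10⁸ = 4.25×10⁸ m.
d = 0.126 AU = 1.88×10¹⁰ m.
L = 4πR_⋆²σT_⋆⁴ = 4π(4.25×10⁸)² × 5.67×10⁻⁸ × (2980)⁴ = 1.01×10²⁵ W.
S = L/(4πd²) = 2270 W m⁻².
Energy balance: absorbed = emitted ⇒ πR²·S(1−A) = 4πR²·σT_eq⁴, so T_eq⁴ = S(1−A)/(4σ).
T_eq = [2270 × 0.84 / (4 × 5.67×10⁻⁸)]^(1/4) = (8.40×10⁹)^(1/4) = 303 K.

T_eq ≈ 303 K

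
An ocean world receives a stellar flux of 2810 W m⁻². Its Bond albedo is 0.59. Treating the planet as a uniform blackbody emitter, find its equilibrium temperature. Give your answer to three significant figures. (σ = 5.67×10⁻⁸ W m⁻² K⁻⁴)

Energy balance: absorbed = emitted ⇒ πR²·S(1−A) = 4πR²·σT_eq⁴, so T_eq⁴ = S(1−A)/(4σ).
T_eq = [2810 × 0.41 / (4 × 5.67×10⁻⁸)]^(1/4) = (5.08×10⁹)^(1/4) = 267 K.

T_eq ≈ 267 K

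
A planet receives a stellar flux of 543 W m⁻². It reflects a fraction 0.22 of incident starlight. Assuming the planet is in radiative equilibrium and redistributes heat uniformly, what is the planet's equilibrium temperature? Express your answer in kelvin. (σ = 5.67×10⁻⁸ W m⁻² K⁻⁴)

T_eq ≈ 208 K

Energy balance: absorbed = emitted ⇒ πR²·S(1−A) = 4πR²·σT_eq⁴, so T_eq⁴ = S(1−A)/(4σ).
T_eq = [543 × 0.78 / (4 × 5.67×10⁻⁸)]^(1/4) = (1.87×10⁹)^(1/4) = 208 K.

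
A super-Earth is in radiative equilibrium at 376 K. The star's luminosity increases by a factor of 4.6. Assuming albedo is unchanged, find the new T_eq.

T_eq ≈ 551 K

T_eq ∝ L^(1/4) · d^(−1/2).
T′ = 376 × 4.6^(1/4) = 551 K.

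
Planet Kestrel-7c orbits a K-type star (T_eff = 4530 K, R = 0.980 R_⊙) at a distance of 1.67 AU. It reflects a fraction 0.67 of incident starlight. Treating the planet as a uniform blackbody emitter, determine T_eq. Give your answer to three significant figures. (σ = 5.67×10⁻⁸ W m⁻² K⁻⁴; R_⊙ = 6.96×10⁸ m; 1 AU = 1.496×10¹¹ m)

R_⋆ = 0.980 × 6.96×10⁸ = 6.82×10⁸ m.
d = 1.67 AU = 2.50×10¹¹ m.
L = 4πR_⋆²σT_⋆⁴ = 4π(6.82×10⁸)² × 5.67×10⁻⁸ × (4530)⁴ = 1.40×10²⁶ W.
S = L/(4πd²) = 178 W m⁻².
Energy balance: absorbed = emitted ⇒ πR²·S(1−A) = 4πR²·σT_eq⁴, so T_eq⁴ = S(1−A)/(4σ).
T_eq = [178 × 0.33 / (4 × 5.67×10⁻⁸)]^(1/4) = (2.59×10⁸)^(1/4) = 127 K.

T_eq ≈ 127 K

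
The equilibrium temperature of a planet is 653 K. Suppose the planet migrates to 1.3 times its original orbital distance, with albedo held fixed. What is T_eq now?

T_eq ∝ L^(1/4) · d^(−1/2).
T′ = 653 / 1.3^(1/2) = 573 K.

T_eq ≈ 573 K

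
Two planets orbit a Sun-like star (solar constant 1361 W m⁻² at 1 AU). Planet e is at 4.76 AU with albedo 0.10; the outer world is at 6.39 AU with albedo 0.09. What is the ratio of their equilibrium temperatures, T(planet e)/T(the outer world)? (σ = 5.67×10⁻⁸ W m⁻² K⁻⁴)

T_eq = [S₀(1−A)/(4σd²)]^(1/4), so T ∝ (1−A)^(1/4) / √d.
T₁ = [1361×0.90/(4×5.67×10⁻⁸×4.76²)]^(1/4) = 124.25 K.
T₂ = [1361×0.91/(4×5.67×10⁻⁸×6.39²)]^(1/4) = 107.54 K.

T₁/T₂ ≈ 1.155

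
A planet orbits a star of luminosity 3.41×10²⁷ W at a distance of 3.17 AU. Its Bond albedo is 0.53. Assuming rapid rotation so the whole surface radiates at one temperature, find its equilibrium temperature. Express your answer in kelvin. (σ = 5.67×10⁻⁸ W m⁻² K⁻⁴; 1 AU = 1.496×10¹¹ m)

T_eq ≈ 224 K

d = 3.17 AU = 4.74×10¹¹ m.
Flux: S = L/(4πd²) = 3.41×10²⁷/(4π×(4.74×10¹¹)²) = 1210 W m⁻².
Energy balance: absorbed = emitted ⇒ πR²·S(1−A) = 4πR²·σT_eq⁴, so T_eq⁴ = S(1−A)/(4σ).
T_eq = [1210 × 0.47 / (4 × 5.67×10⁻⁸)]^(1/4) = (2.50×10⁹)^(1/4) = 224 K.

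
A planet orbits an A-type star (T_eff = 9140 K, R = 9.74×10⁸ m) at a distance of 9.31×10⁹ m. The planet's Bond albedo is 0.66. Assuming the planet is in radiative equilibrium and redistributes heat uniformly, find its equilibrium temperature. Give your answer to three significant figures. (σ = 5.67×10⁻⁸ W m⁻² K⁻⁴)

L = 4πR_⋆²σT_⋆⁴ = 4π(9.74×10⁸)² × 5.67×10⁻⁸ × (9140)⁴ = 4.72×10²⁷ W.
S = L/(4πd²) = 4.33×10⁶ W m⁻².
Energy balance: absorbed = emitted ⇒ πR²·S(1−A) = 4πR²·σT_eq⁴, so T_eq⁴ = S(1−A)/(4σ).
T_eq = [4.33×10⁶ × 0.34 / (4 × 5.67×10⁻⁸)]^(1/4) = (6.49×10¹²)^(1/4) = 1600 K.

T_eq ≈ 1600 K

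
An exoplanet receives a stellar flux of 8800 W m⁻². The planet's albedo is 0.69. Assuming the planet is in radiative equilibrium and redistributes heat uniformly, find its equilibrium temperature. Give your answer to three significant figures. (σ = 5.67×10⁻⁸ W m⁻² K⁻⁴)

Energy balance: absorbed = emitted ⇒ πR²·S(1−A) = 4πR²·σT_eq⁴, so T_eq⁴ = S(1−A)/(4σ).
T_eq = [8800 × 0.31 / (4 × 5.67×10⁻⁸)]^(1/4) = (1.20×10¹⁰)^(1/4) = 331 K.

T_eq ≈ 331 K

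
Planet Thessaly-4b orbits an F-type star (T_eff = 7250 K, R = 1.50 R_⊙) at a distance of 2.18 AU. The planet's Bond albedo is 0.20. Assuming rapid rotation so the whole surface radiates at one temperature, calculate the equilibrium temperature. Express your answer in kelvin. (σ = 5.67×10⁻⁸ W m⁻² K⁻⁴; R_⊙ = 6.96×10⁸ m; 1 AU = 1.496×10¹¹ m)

R_⋆ = 1.50 × 6.96×10⁸ = 1.04×10⁹ m.
d = 2.18 AU = 3.26×10¹¹ m.
L = 4πR_⋆²σT_⋆⁴ = 4π(1.04×10⁹)² × 5.67×10⁻⁸ × (7250)⁴ = 2.15×10²⁷ W.
S = L/(4πd²) = 1610 W m⁻².
Energy balance: absorbed = emitted ⇒ πR²·S(1−A) = 4πR²·σT_eq⁴, so T_eq⁴ = S(1−A)/(4σ).
T_eq = [1610 × 0.80 / (4 × 5.67×10⁻⁸)]^(1/4) = (5.66×10⁹)^(1/4) = 274 K.

T_eq ≈ 274 K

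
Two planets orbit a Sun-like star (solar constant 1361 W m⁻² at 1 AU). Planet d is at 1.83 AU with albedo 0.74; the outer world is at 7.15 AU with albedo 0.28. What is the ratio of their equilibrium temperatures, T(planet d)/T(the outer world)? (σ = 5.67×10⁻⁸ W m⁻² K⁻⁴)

T₁/T₂ ≈ 1.532

T_eq = [S₀(1−A)/(4σd²)]^(1/4), so T ∝ (1−A)^(1/4) / √d.
T₁ = [1361×0.26/(4×5.67×10⁻⁸×1.83²)]^(1/4) = 146.92 K.
T₂ = [1361×0.72/(4×5.67×10⁻⁸×7.15²)]^(1/4) = 95.88 K.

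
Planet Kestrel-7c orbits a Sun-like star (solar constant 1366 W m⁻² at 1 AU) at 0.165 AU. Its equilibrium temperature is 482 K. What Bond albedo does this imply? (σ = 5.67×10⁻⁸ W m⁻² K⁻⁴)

A ≈ 0.76

Flux at 0.165 AU: S = 1366/0.165² = 5.02×10⁴ W m⁻².
From T_eq⁴ = S(1−A)/(4σ): 1−A = 4σT_eq⁴/S.
1−A = 4 × 5.67×10⁻⁸ × (482)⁴ / 5.02×10⁴ = 0.244.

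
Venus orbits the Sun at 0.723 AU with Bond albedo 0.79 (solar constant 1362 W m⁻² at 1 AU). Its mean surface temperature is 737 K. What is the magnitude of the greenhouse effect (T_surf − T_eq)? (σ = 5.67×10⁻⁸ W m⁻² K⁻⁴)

ΔT ≈ 515.4 K

S = 1362/0.723² = 2606 W m⁻².
T_eq = [S(1−A)/(4σ)]^(1/4) = [2606×0.21/(4×5.67×10⁻⁸)]^(1/4) = 221.6 K.
ΔT = T_surf − T_eq = 737 − 221.6.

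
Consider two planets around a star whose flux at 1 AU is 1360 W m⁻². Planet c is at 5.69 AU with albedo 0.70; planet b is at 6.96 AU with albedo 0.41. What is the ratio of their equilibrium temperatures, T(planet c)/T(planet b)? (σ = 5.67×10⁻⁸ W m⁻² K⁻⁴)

T_eq = [S₀(1−A)/(4σd²)]^(1/4), so T ∝ (1−A)^(1/4) / √d.
T₁ = [1360×0.30/(4×5.67×10⁻⁸×5.69²)]^(1/4) = 86.34 K.
T₂ = [1360×0.59/(4×5.67×10⁻⁸×6.96²)]^(1/4) = 92.44 K.

T₁/T₂ ≈ 0.934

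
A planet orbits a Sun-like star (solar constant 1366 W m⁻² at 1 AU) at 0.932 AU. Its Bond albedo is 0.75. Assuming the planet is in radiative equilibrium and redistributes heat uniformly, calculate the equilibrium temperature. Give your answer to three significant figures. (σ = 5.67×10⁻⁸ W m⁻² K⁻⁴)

Flux at 0.932 AU: S = 1366/0.932² = 1570 W m⁻².
Energy balance: absorbed = emitted ⇒ πR²·S(1−A) = 4πR²·σT_eq⁴, so T_eq⁴ = S(1−A)/(4σ).
T_eq = [1570 × 0.25 / (4 × 5.67×10⁻⁸)]^(1/4) = (1.73×10⁹)^(1/4) = 204 K.

T_eq ≈ 204 K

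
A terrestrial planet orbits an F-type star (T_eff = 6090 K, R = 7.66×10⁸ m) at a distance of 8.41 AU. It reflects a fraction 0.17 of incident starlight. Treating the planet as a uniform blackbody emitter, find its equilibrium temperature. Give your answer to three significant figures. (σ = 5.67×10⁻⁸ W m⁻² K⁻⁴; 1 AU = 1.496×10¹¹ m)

d = 8.41 AU = 1.26×10¹² m.
L = 4πR_⋆²σT_⋆⁴ = 4π(7.66×10⁸)² × 5.67×10⁻⁸ × (6090)⁴ = 5.75×10²⁶ W.
S = L/(4πd²) = 28.9 W m⁻².
Energy balance: absorbed = emitted ⇒ πR²·S(1−A) = 4πR²·σT_eq⁴, so T_eq⁴ = S(1−A)/(4σ).
T_eq = [28.9 × 0.83 / (4 × 5.67×10⁻⁸)]^(1/4) = (1.06×10⁸)^(1/4) = 101 K.

T_eq ≈ 101 K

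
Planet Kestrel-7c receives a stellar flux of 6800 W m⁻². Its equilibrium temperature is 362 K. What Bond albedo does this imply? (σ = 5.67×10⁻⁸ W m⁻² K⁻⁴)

From T_eq⁴ = S(1−A)/(4σ): 1−A = 4σT_eq⁴/S.
1−A = 4 × 5.67×10⁻⁸ × (362)⁴ / 6800 = 0.573.

A ≈ 0.43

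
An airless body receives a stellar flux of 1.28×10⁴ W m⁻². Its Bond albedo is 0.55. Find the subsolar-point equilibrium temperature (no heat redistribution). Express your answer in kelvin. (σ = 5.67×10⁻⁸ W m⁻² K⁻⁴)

T_ss ≈ 565 K

At the subsolar point the surface absorbs S(1−A) and emits σT⁴ per unit area — no factor of 4, since only the local patch is in balance.
T = [1.28×10⁴ × 0.45 / 5.67×10⁻⁸]^(1/4) = (1.02×10¹¹)^(1/4) = 565 K.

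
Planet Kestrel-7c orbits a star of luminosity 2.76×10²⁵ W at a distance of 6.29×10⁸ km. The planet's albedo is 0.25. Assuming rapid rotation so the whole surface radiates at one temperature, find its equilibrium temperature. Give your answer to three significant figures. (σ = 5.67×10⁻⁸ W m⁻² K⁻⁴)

d = 6.29×10⁸ km = 6.29×10¹¹ m.
Flux: S = L/(4πd²) = 2.76×10²⁵/(4π×(6.29×10¹¹)²) = 5.55 W m⁻².
Energy balance: absorbed = emitted ⇒ πR²·S(1−A) = 4πR²·σT_eq⁴, so T_eq⁴ = S(1−A)/(4σ).
T_eq = [5.55 × 0.75 / (4 × 5.67×10⁻⁸)]^(1/4) = (1.84×10⁷)^(1/4) = 65.5 K.

T_eq ≈ 65.5 K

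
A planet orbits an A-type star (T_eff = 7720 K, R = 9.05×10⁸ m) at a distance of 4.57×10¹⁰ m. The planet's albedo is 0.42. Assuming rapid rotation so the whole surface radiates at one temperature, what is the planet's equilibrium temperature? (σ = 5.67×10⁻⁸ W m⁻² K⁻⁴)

T_eq ≈ 670 K

L = 4πR_⋆²σT_⋆⁴ = 4π(9.05×10⁸)² × 5.67×10⁻⁸ × (7720)⁴ = 2.07×10²⁷ W.
S = L/(4πd²) = 7.90×10⁴ W m⁻².
Energy balance: absorbed = emitted ⇒ πR²·S(1−A) = 4πR²·σT_eq⁴, so T_eq⁴ = S(1−A)/(4σ).
T_eq = [7.90×10⁴ × 0.58 / (4 × 5.67×10⁻⁸)]^(1/4) = (2.02×10¹¹)^(1/4) = 670 K.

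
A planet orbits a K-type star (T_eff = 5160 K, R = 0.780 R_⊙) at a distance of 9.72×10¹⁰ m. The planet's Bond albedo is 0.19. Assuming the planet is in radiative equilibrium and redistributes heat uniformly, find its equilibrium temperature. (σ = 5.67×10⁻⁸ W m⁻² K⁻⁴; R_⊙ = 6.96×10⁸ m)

T_eq ≈ 259 K

R_⋆ = 0.780 × 6.96×10⁸ = 5.43×10⁸ m.
L = 4πR_⋆²σT_⋆⁴ = 4π(5.43×10⁸)² × 5.67×10⁻⁸ × (5160)⁴ = 1.49×10²⁶ W.
S = L/(4πd²) = 1250 W m⁻².
Energy balance: absorbed = emitted ⇒ πR²·S(1−A) = 4πR²·σT_eq⁴, so T_eq⁴ = S(1−A)/(4σ).
T_eq = [1250 × 0.81 / (4 × 5.67×10⁻⁸)]^(1/4) = (4.48×10⁹)^(1/4) = 259 K.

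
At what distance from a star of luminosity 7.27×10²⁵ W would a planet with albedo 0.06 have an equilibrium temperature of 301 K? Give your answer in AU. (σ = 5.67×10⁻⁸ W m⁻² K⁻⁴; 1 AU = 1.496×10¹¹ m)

d ≈ 0.361 AU

From T_eq⁴ = L(1−A)/(16πσd²): d = √[L(1−A)/(16πσT_eq⁴)].
d = √[7.27×10²⁵ × 0.94 / (16π × 5.67×10⁻⁸ × (301)⁴)] = 5.40×10¹⁰ m = 0.361 AU.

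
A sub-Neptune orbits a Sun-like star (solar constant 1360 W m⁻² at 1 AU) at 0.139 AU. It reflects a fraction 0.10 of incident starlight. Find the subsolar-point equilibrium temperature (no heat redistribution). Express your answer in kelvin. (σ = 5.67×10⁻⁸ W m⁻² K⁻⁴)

Flux at 0.139 AU: S = 1360/0.139² = 7.04×10⁴ W m⁻².
At the subsolar point the surface absorbs S(1−A) and emits σT⁴ per unit area — no factor of 4, since only the local patch is in balance.
T = [7.04×10⁴ × 0.90 / 5.67×10⁻⁸]^(1/4) = (1.12×10¹²)^(1/4) = 1030 K.

T_ss ≈ 1030 K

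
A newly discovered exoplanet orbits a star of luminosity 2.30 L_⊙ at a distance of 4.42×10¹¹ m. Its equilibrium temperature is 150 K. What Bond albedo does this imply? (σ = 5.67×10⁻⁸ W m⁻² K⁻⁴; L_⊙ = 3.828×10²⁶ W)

L = 2.30 × 3.828×10²⁶ = 8.80×10²⁶ W.
Flux: S = L/(4πd²) = 8.80×10²⁶/(4π×(4.42×10¹¹)²) = 359 W m⁻².
From T_eq⁴ = S(1−A)/(4σ): 1−A = 4σT_eq⁴/S.
1−A = 4 × 5.67×10⁻⁸ × (150)⁴ / 359 = 0.320.

A ≈ 0.68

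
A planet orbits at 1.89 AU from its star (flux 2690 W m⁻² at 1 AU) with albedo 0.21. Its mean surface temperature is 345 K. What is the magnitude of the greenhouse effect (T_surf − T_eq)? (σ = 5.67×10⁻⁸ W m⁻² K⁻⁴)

ΔT ≈ 118.7 K

S = 2690/1.89² = 753.1 W m⁻².
T_eq = [S(1−A)/(4σ)]^(1/4) = [753.1×0.79/(4×5.67×10⁻⁸)]^(1/4) = 226.3 K.
ΔT = T_surf − T_eq = 345 − 226.3.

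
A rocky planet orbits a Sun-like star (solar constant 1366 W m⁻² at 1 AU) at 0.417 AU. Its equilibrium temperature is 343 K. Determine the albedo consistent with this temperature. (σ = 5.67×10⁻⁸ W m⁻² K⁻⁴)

A ≈ 0.60

Flux at 0.417 AU: S = 1366/0.417² = 7860 W m⁻².
From T_eq⁴ = S(1−A)/(4σ): 1−A = 4σT_eq⁴/S.
1−A = 4 × 5.67×10⁻⁸ × (343)⁴ / 7860 = 0.400.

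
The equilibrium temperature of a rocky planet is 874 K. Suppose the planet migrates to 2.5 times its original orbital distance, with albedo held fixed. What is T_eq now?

T_eq ∝ L^(1/4) · d^(−1/2).
T′ = 874 / 2.5^(1/2) = 553 K.

T_eq ≈ 553 K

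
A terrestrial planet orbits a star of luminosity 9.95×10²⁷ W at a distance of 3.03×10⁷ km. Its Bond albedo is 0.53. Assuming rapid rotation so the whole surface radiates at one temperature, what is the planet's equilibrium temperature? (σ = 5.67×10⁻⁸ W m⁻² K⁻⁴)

T_eq ≈ 1160 K

d = 3.03×10⁷ km = 3.03×10¹⁰ m.
Flux: S = L/(4πd²) = 9.95×10²⁷/(4π×(3.03×10¹⁰)²) = 8.62×10⁵ W m⁻².
Energy balance: absorbed = emitted ⇒ πR²·S(1−A) = 4πR²·σT_eq⁴, so T_eq⁴ = S(1−A)/(4σ).
T_eq = [8.62×10⁵ × 0.47 / (4 × 5.67×10⁻⁸)]^(1/4) = (1.79×10¹²)^(1/4) = 1160 K.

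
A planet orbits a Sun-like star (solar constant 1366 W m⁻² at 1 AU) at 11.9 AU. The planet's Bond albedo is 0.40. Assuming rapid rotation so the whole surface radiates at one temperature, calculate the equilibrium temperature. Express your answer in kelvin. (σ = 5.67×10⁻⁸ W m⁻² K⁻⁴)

T_eq ≈ 71.1 K

Flux at 11.9 AU: S = 1366/11.9² = 9.65 W m⁻².
Energy balance: absorbed = emitted ⇒ πR²·S(1−A) = 4πR²·σT_eq⁴, so T_eq⁴ = S(1−A)/(4σ).
T_eq = [9.65 × 0.60 / (4 × 5.67×10⁻⁸)]^(1/4) = (2.55×10⁷)^(1/4) = 71.1 K.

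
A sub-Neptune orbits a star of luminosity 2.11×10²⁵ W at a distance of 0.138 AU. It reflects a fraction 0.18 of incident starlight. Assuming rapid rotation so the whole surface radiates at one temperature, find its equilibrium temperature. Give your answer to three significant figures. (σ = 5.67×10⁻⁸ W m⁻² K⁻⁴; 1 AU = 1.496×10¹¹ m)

T_eq ≈ 345 K

d = 0.138 AU = 2.06×10¹⁰ m.
Flux: S = L/(4πd²) = 2.11×10²⁵/(4π×(2.06×10¹⁰)²) = 3940 W m⁻².
Energy balance: absorbed = emitted ⇒ πR²·S(1−A) = 4πR²·σT_eq⁴, so T_eq⁴ = S(1−A)/(4σ).
T_eq = [3940 × 0.82 / (4 × 5.67×10⁻⁸)]^(1/4) = (1.42×10¹⁰)^(1/4) = 345 K.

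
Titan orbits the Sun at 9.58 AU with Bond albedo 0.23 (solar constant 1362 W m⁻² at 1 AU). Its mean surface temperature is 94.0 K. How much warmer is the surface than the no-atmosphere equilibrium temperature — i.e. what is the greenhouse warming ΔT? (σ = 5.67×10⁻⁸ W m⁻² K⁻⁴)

ΔT ≈ 9.7 K

S = 1362/9.58² = 14.84 W m⁻².
T_eq = [S(1−A)/(4σ)]^(1/4) = [14.84×0.77/(4×5.67×10⁻⁸)]^(1/4) = 84.3 K.
ΔT = T_surf − T_eq = 94 − 84.3.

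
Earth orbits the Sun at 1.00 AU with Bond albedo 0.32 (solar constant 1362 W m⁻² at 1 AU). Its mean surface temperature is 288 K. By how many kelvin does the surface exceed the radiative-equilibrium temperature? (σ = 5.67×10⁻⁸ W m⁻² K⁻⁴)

ΔT ≈ 35.2 K

S = 1362/1.00² = 1362 W m⁻².
T_eq = [S(1−A)/(4σ)]^(1/4) = [1362×0.68/(4×5.67×10⁻⁸)]^(1/4) = 252.8 K.
ΔT = T_surf − T_eq = 288 − 252.8.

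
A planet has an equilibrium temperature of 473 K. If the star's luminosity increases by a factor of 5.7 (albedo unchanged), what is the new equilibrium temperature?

T_eq ≈ 731 K

T_eq ∝ L^(1/4) · d^(−1/2).
T′ = 473 × 5.7^(1/4) = 731 K.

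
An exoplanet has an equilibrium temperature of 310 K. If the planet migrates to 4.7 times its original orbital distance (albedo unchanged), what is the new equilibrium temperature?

T_eq ≈ 143 K

T_eq ∝ L^(1/4) · d^(−1/2).
T′ = 310 / 4.7^(1/2) = 143 K.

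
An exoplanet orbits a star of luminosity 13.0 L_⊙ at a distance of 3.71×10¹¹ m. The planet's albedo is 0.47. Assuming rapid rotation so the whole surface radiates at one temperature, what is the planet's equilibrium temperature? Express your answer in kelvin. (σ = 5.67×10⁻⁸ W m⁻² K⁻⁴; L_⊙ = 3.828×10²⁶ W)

L = 13.0 × 3.828×10²⁶ = 4.98×10²⁷ W.
Flux: S = L/(4πd²) = 4.98×10²⁷/(4π×(3.71×10¹¹)²) = 2880 W m⁻².
Energy balance: absorbed = emitted ⇒ πR²·S(1−A) = 4πR²·σT_eq⁴, so T_eq⁴ = S(1−A)/(4σ).
T_eq = [2880 × 0.53 / (4 × 5.67×10⁻⁸)]^(1/4) = (6.72×10⁹)^(1/4) = 286 K.

T_eq ≈ 286 K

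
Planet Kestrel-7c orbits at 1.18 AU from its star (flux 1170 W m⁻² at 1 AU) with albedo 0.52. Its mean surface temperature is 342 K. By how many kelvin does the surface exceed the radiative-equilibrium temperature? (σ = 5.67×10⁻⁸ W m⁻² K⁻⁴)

ΔT ≈ 136.6 K

S = 1170/1.18² = 840.3 W m⁻².
T_eq = [S(1−A)/(4σ)]^(1/4) = [840.3×0.48/(4×5.67×10⁻⁸)]^(1/4) = 205.4 K.
ΔT = T_surf − T_eq = 342 − 205.4.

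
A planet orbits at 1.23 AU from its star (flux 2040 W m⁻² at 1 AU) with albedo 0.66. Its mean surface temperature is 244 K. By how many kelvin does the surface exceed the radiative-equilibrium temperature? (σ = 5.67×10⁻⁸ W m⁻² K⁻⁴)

ΔT ≈ 32.0 K

S = 2040/1.23² = 1348 W m⁻².
T_eq = [S(1−A)/(4σ)]^(1/4) = [1348×0.34/(4×5.67×10⁻⁸)]^(1/4) = 212.0 K.
ΔT = T_surf − T_eq = 244 − 212.0.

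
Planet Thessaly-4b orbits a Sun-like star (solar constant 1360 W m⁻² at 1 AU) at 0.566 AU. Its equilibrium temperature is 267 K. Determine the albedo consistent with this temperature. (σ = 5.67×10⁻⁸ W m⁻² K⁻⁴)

Flux at 0.566 AU: S = 1360/0.566² = 4250 W m⁻².
From T_eq⁴ = S(1−A)/(4σ): 1−A = 4σT_eq⁴/S.
1−A = 4 × 5.67×10⁻⁸ × (267)⁴ / 4250 = 0.272.

A ≈ 0.73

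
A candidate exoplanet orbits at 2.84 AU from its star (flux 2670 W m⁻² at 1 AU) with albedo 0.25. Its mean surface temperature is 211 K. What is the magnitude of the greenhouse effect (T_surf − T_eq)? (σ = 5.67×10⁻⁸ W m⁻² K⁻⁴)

S = 2670/2.84² = 331.0 W m⁻².
T_eq = [S(1−A)/(4σ)]^(1/4) = [331.0×0.75/(4×5.67×10⁻⁸)]^(1/4) = 181.9 K.
ΔT = T_surf − T_eq = 211 − 181.9.

ΔT ≈ 29.1 K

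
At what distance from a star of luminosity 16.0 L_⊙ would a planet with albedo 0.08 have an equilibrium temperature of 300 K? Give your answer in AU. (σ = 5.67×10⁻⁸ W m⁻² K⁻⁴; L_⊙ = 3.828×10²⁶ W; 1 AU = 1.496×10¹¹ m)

d ≈ 3.30 AU

L = 16.0 × 3.828×10²⁶ = 6.12×10²⁷ W.
From T_eq⁴ = L(1−A)/(16πσd²): d = √[L(1−A)/(16πσT_eq⁴)].
d = √[6.12×10²⁷ × 0.92 / (16π × 5.67×10⁻⁸ × (300)⁴)] = 4.94×10¹¹ m = 3.30 AU.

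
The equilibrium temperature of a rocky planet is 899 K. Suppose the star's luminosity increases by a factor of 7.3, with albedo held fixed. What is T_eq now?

T_eq ≈ 1480 K

T_eq ∝ L^(1/4) · d^(−1/2).
T′ = 899 × 7.3^(1/4) = 1480 K.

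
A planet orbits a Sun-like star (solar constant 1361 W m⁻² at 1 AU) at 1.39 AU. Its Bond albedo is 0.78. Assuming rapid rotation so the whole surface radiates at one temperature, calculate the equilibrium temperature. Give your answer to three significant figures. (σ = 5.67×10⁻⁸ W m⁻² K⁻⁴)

T_eq ≈ 162 K

Flux at 1.39 AU: S = 1361/1.39² = 704 W m⁻².
Energy balance: absorbed = emitted ⇒ πR²·S(1−A) = 4πR²·σT_eq⁴, so T_eq⁴ = S(1−A)/(4σ).
T_eq = [704 × 0.22 / (4 × 5.67×10⁻⁸)]^(1/4) = (6.83×10⁸)^(1/4) = 162 K.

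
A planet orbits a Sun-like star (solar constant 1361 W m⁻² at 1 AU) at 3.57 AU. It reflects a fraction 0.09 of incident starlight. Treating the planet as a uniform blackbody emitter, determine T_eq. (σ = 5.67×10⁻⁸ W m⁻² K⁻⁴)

T_eq ≈ 144 K

Flux at 3.57 AU: S = 1361/3.57² = 107 W m⁻².
Energy balance: absorbed = emitted ⇒ πR²·S(1−A) = 4πR²·σT_eq⁴, so T_eq⁴ = S(1−A)/(4σ).
T_eq = [107 × 0.91 / (4 × 5.67×10⁻⁸)]^(1/4) = (4.28×10⁸)^(1/4) = 144 K.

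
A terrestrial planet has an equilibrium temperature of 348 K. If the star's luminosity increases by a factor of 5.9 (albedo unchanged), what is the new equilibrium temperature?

T_eq ∝ L^(1/4) · d^(−1/2).
T′ = 348 × 5.9^(1/4) = 542 K.

T_eq ≈ 542 K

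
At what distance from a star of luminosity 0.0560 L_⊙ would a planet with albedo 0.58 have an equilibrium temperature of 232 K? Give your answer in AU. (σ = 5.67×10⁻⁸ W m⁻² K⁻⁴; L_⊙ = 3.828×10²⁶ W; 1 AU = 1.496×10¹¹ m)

L = 0.0560 × 3.828×10²⁶ = 2.14×10²⁵ W.
From T_eq⁴ = L(1−A)/(16πσd²): d = √[L(1−A)/(16πσT_eq⁴)].
d = √[2.14×10²⁵ × 0.42 / (16π × 5.67×10⁻⁸ × (232)⁴)] = 3.30×10¹⁰ m = 0.221 AU.

d ≈ 0.221 AU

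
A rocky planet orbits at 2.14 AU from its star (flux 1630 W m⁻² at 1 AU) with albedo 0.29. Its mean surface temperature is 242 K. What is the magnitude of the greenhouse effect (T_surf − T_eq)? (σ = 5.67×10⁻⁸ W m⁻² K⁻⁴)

S = 1630/2.14² = 355.9 W m⁻².
T_eq = [S(1−A)/(4σ)]^(1/4) = [355.9×0.71/(4×5.67×10⁻⁸)]^(1/4) = 182.7 K.
ΔT = T_surf − T_eq = 242 − 182.7.

ΔT ≈ 59.3 K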